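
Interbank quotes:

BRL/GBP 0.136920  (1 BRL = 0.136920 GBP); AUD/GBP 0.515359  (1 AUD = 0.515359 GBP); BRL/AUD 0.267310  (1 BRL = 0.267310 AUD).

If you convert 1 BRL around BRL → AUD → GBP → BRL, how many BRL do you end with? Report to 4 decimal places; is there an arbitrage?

1.0061 (arbitrage exists)

Around BRL → AUD → GBP → BRL: 1 × 0.267310 × 0.515359 ÷ 0.136920 = 1.006139
Product > 1; profitable direction is BRL → AUD → GBP → BRL.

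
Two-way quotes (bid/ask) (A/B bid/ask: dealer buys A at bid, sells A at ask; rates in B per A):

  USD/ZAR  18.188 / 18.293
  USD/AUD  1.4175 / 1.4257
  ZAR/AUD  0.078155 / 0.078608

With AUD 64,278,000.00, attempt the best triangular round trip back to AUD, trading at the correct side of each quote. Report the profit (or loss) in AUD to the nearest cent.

Best loop AUD → USD → ZAR → AUD:
AUD 64,278,000.00 ÷ 1.4257 (buy USD at ask) = USD 45,085,221.29
USD 45,085,221.29 × 18.188 (sell USD at bid) = ZAR 820,010,004.91
ZAR 820,010,004.91 × 0.078155 (sell ZAR at bid) = AUD 64,087,881.93

Net result: AUD -190,118.07 (no profitable arbitrage after spreads)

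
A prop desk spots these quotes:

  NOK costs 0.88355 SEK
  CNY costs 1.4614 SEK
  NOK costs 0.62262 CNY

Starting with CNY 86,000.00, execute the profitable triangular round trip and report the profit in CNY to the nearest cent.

Profit: CNY 2,564.46

Profitable loop is CNY → SEK → NOK → CNY:
CNY 86,000.00 × 1.4614 = SEK 125,680.40
SEK 125,680.40 ÷ 0.88355 = NOK 142,244.81
NOK 142,244.81 × 0.62262 = CNY 88,564.46
Profit = CNY 88,564.46 − CNY 86,000.00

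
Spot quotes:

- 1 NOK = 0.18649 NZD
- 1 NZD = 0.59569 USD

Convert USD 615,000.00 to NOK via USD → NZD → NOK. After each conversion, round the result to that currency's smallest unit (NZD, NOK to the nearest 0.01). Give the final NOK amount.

NOK 5,536,040.48

USD 615,000.00 ÷ 0.59569 = NZD 1,032,416.19
NZD 1,032,416.19 ÷ 0.18649 = NOK 5,536,040.48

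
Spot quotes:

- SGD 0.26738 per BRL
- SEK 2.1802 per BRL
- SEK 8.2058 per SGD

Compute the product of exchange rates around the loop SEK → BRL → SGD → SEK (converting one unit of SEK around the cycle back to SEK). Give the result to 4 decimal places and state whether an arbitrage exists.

1.0064 (arbitrage exists)

Around SEK → BRL → SGD → SEK: 1 ÷ 2.1802 × 0.26738 × 8.2058 = 1.006360
Product > 1; profitable direction is SEK → BRL → SGD → SEK.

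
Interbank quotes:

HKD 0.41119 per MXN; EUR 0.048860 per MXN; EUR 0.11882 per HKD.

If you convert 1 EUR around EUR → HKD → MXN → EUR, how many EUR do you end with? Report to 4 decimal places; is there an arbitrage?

1.0000 (no arbitrage)

Around EUR → HKD → MXN → EUR: 1 ÷ 0.11882 ÷ 0.41119 × 0.048860 = 1.000049
Product ≈ 1 (deviation 0.005%, within rounding noise).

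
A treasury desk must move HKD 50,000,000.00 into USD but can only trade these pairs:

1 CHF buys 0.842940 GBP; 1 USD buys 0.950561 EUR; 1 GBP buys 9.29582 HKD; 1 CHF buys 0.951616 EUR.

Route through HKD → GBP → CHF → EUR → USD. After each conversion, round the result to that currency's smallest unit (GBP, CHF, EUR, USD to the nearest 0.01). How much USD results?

USD 6,388,036.37

HKD 50,000,000.00 ÷ 9.29582 = GBP 5,378,761.64
GBP 5,378,761.64 ÷ 0.842940 = CHF 6,380,954.33
CHF 6,380,954.33 × 0.951616 = EUR 6,072,218.24
EUR 6,072,218.24 ÷ 0.950561 = USD 6,388,036.37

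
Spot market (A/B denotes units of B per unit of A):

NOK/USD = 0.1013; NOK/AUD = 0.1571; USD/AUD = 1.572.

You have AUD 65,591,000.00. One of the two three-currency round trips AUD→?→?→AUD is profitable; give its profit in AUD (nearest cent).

Profit: AUD 894,976.88

Profitable loop is AUD → NOK → USD → AUD:
AUD 65,591,000.00 ÷ 0.1571 = NOK 417,511,139.40
NOK 417,511,139.40 × 0.1013 = USD 42,293,878.42
USD 42,293,878.42 × 1.572 = AUD 66,485,976.88
Profit = AUD 66,485,976.88 − AUD 65,591,000.00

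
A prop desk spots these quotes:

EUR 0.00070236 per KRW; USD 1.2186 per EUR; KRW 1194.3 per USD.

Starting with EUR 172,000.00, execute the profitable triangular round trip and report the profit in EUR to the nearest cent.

Profit: EUR 3,817.79

Profitable loop is EUR → USD → KRW → EUR:
EUR 172,000.00 × 1.2186 = USD 209,599.20
USD 209,599.20 × 1194.3 = KRW 250,324,325
KRW 250,324,325 × 0.00070236 = EUR 175,817.79
Profit = EUR 175,817.79 − EUR 172,000.00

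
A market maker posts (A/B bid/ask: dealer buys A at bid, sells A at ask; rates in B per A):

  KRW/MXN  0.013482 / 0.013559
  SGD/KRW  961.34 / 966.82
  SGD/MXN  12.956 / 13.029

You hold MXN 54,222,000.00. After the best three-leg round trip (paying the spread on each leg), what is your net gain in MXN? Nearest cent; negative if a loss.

Net result: MXN -283,882.57 (no profitable arbitrage after spreads)

Best loop MXN → SGD → KRW → MXN:
MXN 54,222,000.00 ÷ 13.029 (buy SGD at ask) = SGD 4,161,639.42
SGD 4,161,639.42 × 961.34 (sell SGD at bid) = KRW 4,000,750,440
KRW 4,000,750,440 × 0.013482 (sell KRW at bid) = MXN 53,938,117.43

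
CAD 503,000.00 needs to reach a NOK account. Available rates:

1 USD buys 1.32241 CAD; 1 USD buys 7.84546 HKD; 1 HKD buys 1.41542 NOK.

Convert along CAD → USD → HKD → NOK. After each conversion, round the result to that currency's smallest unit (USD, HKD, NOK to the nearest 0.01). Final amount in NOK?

CAD 503,000.00 ÷ 1.32241 = USD 380,366.15
USD 380,366.15 × 7.84546 = HKD 2,984,147.42
HKD 2,984,147.42 × 1.41542 = NOK 4,223,821.94

NOK 4,223,821.94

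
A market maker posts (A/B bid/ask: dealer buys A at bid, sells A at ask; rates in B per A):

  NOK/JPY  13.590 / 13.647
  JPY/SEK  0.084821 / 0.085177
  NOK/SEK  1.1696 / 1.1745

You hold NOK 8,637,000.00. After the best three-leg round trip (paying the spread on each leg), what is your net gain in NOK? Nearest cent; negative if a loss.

Best loop NOK → SEK → JPY → NOK:
NOK 8,637,000.00 × 1.1696 (sell NOK at bid) = SEK 10,101,835.20
SEK 10,101,835.20 ÷ 0.085177 (buy JPY at ask) = JPY 118,598,157
JPY 118,598,157 ÷ 13.647 (buy NOK at ask) = NOK 8,690,419.64

Net profit: NOK 53,419.64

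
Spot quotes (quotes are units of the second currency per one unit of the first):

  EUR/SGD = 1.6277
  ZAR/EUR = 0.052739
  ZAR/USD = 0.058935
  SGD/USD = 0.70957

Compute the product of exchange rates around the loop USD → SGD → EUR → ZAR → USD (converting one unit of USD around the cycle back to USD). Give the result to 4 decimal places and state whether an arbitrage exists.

Around USD → SGD → EUR → ZAR → USD: 1 ÷ 0.70957 ÷ 1.6277 ÷ 0.052739 × 0.058935 = 0.967546
Product < 1; profitable direction is USD → ZAR → EUR → SGD → USD.

0.9675 (arbitrage exists)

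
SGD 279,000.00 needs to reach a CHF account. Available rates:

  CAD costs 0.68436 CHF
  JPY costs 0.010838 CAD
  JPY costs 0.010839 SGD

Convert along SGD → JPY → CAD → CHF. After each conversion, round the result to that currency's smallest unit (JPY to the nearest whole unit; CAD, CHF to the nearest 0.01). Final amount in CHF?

CHF 190,918.82

SGD 279,000.00 ÷ 0.010839 = JPY 25,740,382
JPY 25,740,382 × 0.010838 = CAD 278,974.26
CAD 278,974.26 × 0.68436 = CHF 190,918.82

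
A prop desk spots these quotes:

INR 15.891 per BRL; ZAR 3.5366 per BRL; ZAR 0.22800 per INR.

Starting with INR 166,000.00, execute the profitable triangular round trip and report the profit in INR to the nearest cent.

Profitable loop is INR → ZAR → BRL → INR:
INR 166,000.00 × 0.22800 = ZAR 37,848.00
ZAR 37,848.00 ÷ 3.5366 = BRL 10,701.80
BRL 10,701.80 × 15.891 = INR 170,062.37
Profit = INR 170,062.37 − INR 166,000.00

Profit: INR 4,062.37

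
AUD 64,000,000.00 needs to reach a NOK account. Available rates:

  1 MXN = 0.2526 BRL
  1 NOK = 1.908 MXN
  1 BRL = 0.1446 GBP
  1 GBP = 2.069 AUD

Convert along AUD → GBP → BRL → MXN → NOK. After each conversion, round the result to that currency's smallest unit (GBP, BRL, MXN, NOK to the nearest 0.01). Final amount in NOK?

AUD 64,000,000.00 ÷ 2.069 = GBP 30,932,817.79
GBP 30,932,817.79 ÷ 0.1446 = BRL 213,919,901.73
BRL 213,919,901.73 ÷ 0.2526 = MXN 846,872,136.70
MXN 846,872,136.70 ÷ 1.908 = NOK 443,853,321.12

NOK 443,853,321.12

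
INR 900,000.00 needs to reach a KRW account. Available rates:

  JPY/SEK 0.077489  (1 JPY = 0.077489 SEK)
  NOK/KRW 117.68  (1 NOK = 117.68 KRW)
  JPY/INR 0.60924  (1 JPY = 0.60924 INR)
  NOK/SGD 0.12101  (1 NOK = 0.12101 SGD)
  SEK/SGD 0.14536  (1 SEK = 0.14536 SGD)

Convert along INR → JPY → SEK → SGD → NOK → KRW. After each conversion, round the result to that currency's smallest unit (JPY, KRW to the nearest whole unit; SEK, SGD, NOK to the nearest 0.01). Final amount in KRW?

INR 900,000.00 ÷ 0.60924 = JPY 1,477,250
JPY 1,477,250 × 0.077489 = SEK 114,470.63
SEK 114,470.63 × 0.14536 = SGD 16,639.45
SGD 16,639.45 ÷ 0.12101 = NOK 137,504.75
NOK 137,504.75 × 117.68 = KRW 16,181,559

KRW 16,181,559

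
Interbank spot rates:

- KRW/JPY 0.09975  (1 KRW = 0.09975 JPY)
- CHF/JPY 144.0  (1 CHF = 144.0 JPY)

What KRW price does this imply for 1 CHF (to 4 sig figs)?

CHF/KRW = 1444

1 CHF × 144.0 = 144 JPY
144 JPY ÷ 0.09975 = 1443.61 KRW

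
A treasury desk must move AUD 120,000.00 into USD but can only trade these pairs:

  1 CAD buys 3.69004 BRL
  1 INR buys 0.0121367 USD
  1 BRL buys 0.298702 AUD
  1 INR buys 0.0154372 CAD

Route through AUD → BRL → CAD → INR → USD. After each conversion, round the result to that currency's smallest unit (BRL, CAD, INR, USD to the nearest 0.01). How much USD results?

AUD 120,000.00 ÷ 0.298702 = BRL 401,738.19
BRL 401,738.19 ÷ 3.69004 = CAD 108,870.96
CAD 108,870.96 ÷ 0.0154372 = INR 7,052,506.93
INR 7,052,506.93 × 0.0121367 = USD 85,594.16

USD 85,594.16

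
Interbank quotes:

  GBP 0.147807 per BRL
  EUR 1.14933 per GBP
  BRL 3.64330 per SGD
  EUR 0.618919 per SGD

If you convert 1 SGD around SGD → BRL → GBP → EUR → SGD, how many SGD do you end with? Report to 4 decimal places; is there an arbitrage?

Around SGD → BRL → GBP → EUR → SGD: 1 × 3.64330 × 0.147807 × 1.14933 ÷ 0.618919 = 1.000002
Product ≈ 1 (deviation 0.000%, within rounding noise).

1.0000 (no arbitrage)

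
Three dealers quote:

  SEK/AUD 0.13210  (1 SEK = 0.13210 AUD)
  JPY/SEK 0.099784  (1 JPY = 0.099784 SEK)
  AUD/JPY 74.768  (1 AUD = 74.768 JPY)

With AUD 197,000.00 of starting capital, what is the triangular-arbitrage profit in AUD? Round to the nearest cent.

Profit: AUD 2,888.01

Profitable loop is AUD → SEK → JPY → AUD:
AUD 197,000.00 ÷ 0.13210 = SEK 1,491,294.47
SEK 1,491,294.47 ÷ 0.099784 = JPY 14,945,226
JPY 14,945,226 ÷ 74.768 = AUD 199,888.01
Profit = AUD 199,888.01 − AUD 197,000.00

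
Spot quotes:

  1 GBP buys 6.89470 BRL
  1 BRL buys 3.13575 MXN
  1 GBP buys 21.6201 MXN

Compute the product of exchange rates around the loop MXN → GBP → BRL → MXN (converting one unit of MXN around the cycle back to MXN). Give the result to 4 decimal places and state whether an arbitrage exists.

1.0000 (no arbitrage)

Around MXN → GBP → BRL → MXN: 1 ÷ 21.6201 × 6.89470 × 3.13575 = 0.999998
Product ≈ 1 (deviation 0.000%, within rounding noise).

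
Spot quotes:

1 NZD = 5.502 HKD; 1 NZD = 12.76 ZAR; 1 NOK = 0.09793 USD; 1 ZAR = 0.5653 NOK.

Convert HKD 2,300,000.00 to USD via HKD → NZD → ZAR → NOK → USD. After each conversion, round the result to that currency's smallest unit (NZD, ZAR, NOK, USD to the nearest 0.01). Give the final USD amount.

USD 295,292.67

HKD 2,300,000.00 ÷ 5.502 = NZD 418,029.81
NZD 418,029.81 × 12.76 = ZAR 5,334,060.38
ZAR 5,334,060.38 × 0.5653 = NOK 3,015,344.33
NOK 3,015,344.33 × 0.09793 = USD 295,292.67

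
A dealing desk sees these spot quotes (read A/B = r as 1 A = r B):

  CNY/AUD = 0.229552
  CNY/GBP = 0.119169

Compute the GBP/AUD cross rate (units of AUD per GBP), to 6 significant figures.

GBP/AUD = 1.92627

1 GBP ÷ 0.119169 = 8.39144 CNY
8.39144 CNY × 0.229552 = 1.92627 AUD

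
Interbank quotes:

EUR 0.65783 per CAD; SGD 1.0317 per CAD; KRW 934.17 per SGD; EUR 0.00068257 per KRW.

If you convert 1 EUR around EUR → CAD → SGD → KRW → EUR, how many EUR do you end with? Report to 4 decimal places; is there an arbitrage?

Around EUR → CAD → SGD → KRW → EUR: 1 ÷ 0.65783 × 1.0317 × 934.17 × 0.00068257 = 1.000030
Product ≈ 1 (deviation 0.003%, within rounding noise).

1.0000 (no arbitrage)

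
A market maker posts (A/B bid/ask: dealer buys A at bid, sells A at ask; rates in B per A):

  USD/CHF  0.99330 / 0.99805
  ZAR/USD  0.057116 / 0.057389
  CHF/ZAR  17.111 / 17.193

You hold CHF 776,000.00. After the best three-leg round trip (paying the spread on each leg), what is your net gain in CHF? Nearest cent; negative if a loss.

Net profit: CHF 12,005.23

Best loop CHF → USD → ZAR → CHF:
CHF 776,000.00 ÷ 0.99805 (buy USD at ask) = USD 777,516.16
USD 777,516.16 ÷ 0.057389 (buy ZAR at ask) = ZAR 13,548,173.98
ZAR 13,548,173.98 ÷ 17.193 (buy CHF at ask) = CHF 788,005.23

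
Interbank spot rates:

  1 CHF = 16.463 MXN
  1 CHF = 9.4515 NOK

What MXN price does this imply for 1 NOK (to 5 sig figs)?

1 NOK ÷ 9.4515 = 0.105803 CHF
0.105803 CHF × 16.463 = 1.74184 MXN

NOK/MXN = 1.7418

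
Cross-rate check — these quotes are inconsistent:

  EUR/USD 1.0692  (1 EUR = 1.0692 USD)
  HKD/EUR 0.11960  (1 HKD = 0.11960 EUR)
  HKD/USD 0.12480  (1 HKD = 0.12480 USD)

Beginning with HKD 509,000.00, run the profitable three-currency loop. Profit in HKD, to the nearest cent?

Profit: HKD 12,546.85

Profitable loop is HKD → EUR → USD → HKD:
HKD 509,000.00 × 0.11960 = EUR 60,876.40
EUR 60,876.40 × 1.0692 = USD 65,089.05
USD 65,089.05 ÷ 0.12480 = HKD 521,546.85
Profit = HKD 521,546.85 − HKD 509,000.00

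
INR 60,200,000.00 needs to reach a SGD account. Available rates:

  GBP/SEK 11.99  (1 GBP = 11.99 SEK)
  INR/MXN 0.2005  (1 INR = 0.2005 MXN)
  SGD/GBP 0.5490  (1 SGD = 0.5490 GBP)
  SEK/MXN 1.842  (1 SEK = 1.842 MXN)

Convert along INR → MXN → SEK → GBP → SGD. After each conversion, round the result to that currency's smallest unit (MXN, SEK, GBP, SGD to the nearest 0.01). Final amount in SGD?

INR 60,200,000.00 × 0.2005 = MXN 12,070,100.00
MXN 12,070,100.00 ÷ 1.842 = SEK 6,552,714.44
SEK 6,552,714.44 ÷ 11.99 = GBP 546,514.97
GBP 546,514.97 ÷ 0.5490 = SGD 995,473.53

SGD 995,473.53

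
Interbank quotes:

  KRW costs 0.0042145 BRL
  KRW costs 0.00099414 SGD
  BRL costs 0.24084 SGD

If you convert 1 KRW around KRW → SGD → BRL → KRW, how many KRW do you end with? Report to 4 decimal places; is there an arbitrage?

0.9794 (arbitrage exists)

Around KRW → SGD → BRL → KRW: 1 × 0.00099414 ÷ 0.24084 ÷ 0.0042145 = 0.979429
Product < 1; profitable direction is KRW → BRL → SGD → KRW.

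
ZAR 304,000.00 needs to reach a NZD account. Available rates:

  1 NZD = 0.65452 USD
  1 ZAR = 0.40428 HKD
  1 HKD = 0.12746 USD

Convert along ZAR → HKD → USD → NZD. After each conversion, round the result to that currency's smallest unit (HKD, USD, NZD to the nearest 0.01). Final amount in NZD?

ZAR 304,000.00 × 0.40428 = HKD 122,901.12
HKD 122,901.12 × 0.12746 = USD 15,664.98
USD 15,664.98 ÷ 0.65452 = NZD 23,933.54

NZD 23,933.54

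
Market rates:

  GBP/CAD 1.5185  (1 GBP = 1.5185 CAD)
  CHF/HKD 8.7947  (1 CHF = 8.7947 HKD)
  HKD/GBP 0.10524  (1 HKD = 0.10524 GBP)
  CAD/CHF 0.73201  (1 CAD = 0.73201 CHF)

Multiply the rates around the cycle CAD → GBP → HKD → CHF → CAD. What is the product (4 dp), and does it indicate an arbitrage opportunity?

Around CAD → GBP → HKD → CHF → CAD: 1 ÷ 1.5185 ÷ 0.10524 ÷ 8.7947 ÷ 0.73201 = 0.972000
Product < 1; profitable direction is CAD → CHF → HKD → GBP → CAD.

0.9720 (arbitrage exists)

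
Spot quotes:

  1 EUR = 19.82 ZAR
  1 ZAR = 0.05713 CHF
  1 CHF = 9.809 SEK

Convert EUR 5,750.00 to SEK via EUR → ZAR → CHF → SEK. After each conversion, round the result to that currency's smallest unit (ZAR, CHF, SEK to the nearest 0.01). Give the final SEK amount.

SEK 63,864.63

EUR 5,750.00 × 19.82 = ZAR 113,965.00
ZAR 113,965.00 × 0.05713 = CHF 6,510.82
CHF 6,510.82 × 9.809 = SEK 63,864.63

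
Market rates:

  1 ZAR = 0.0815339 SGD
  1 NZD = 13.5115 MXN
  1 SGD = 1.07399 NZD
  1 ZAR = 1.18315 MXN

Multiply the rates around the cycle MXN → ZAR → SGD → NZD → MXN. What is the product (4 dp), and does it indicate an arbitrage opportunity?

1.0000 (no arbitrage)

Around MXN → ZAR → SGD → NZD → MXN: 1 ÷ 1.18315 × 0.0815339 × 1.07399 × 13.5115 = 1.000005
Product ≈ 1 (deviation 0.001%, within rounding noise).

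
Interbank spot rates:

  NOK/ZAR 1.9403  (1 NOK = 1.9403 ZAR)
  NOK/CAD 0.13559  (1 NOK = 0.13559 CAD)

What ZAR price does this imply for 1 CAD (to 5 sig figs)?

CAD/ZAR = 14.310

1 CAD ÷ 0.13559 = 7.37518 NOK
7.37518 NOK × 1.9403 = 14.3101 ZAR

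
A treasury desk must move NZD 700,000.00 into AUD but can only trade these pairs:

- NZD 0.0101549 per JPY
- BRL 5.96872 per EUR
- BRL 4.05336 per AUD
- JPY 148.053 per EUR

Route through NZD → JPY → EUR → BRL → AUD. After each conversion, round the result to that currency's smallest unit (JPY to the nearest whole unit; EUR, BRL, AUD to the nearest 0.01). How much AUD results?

AUD 685,600.64

NZD 700,000.00 ÷ 0.0101549 = JPY 68,932,240
JPY 68,932,240 ÷ 148.053 = EUR 465,591.65
EUR 465,591.65 × 5.96872 = BRL 2,778,986.19
BRL 2,778,986.19 ÷ 4.05336 = AUD 685,600.64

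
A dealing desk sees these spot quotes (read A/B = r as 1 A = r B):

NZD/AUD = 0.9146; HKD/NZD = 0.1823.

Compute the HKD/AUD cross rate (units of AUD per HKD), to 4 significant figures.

HKD/AUD = 0.1667

1 HKD × 0.1823 = 0.1823 NZD
0.1823 NZD × 0.9146 = 0.166732 AUD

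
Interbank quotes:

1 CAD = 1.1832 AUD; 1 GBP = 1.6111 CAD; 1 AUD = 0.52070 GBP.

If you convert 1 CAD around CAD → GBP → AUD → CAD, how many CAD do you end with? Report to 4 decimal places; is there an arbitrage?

1.0075 (arbitrage exists)

Around CAD → GBP → AUD → CAD: 1 ÷ 1.6111 ÷ 0.52070 ÷ 1.1832 = 1.007469
Product > 1; profitable direction is CAD → GBP → AUD → CAD.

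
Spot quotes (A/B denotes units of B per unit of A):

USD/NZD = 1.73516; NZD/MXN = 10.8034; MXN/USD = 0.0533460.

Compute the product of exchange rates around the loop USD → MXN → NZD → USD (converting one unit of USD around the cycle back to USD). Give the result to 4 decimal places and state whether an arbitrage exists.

1.0000 (no arbitrage)

Around USD → MXN → NZD → USD: 1 ÷ 0.0533460 ÷ 10.8034 ÷ 1.73516 = 0.999996
Product ≈ 1 (deviation 0.000%, within rounding noise).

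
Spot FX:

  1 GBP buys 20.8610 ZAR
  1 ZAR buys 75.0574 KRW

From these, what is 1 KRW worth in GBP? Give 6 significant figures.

1 KRW ÷ 75.0574 = 0.0133231 ZAR
0.0133231 ZAR ÷ 20.8610 = 0.000638662 GBP

KRW/GBP = 0.000638662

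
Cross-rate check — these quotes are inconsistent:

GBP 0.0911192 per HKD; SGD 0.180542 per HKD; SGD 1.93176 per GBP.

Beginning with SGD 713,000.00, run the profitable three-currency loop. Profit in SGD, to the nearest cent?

Profitable loop is SGD → GBP → HKD → SGD:
SGD 713,000.00 ÷ 1.93176 = GBP 369,093.47
GBP 369,093.47 ÷ 0.0911192 = HKD 4,050,666.26
HKD 4,050,666.26 × 0.180542 = SGD 731,315.39
Profit = SGD 731,315.39 − SGD 713,000.00

Profit: SGD 18,315.39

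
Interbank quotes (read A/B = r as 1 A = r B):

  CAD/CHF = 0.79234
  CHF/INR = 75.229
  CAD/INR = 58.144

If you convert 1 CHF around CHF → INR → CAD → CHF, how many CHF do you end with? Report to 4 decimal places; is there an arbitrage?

Around CHF → INR → CAD → CHF: 1 × 75.229 ÷ 58.144 × 0.79234 = 1.025161
Product > 1; profitable direction is CHF → INR → CAD → CHF.

1.0252 (arbitrage exists)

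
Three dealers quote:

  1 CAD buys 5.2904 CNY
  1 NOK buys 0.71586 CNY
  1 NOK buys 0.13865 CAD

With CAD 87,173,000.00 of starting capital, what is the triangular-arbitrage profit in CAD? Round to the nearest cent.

Profit: CAD 2,149,789.98

Profitable loop is CAD → CNY → NOK → CAD:
CAD 87,173,000.00 × 5.2904 = CNY 461,180,039.20
CNY 461,180,039.20 ÷ 0.71586 = NOK 644,232,167.18
NOK 644,232,167.18 × 0.13865 = CAD 89,322,789.98
Profit = CAD 89,322,789.98 − CAD 87,173,000.00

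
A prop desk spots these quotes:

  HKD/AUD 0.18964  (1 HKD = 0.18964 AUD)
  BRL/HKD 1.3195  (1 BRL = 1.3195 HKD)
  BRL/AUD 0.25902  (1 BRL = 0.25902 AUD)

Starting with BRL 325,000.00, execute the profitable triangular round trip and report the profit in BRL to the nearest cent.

Profit: BRL 11,416.52

Profitable loop is BRL → AUD → HKD → BRL:
BRL 325,000.00 × 0.25902 = AUD 84,181.50
AUD 84,181.50 ÷ 0.18964 = HKD 443,901.60
HKD 443,901.60 ÷ 1.3195 = BRL 336,416.52
Profit = BRL 336,416.52 − BRL 325,000.00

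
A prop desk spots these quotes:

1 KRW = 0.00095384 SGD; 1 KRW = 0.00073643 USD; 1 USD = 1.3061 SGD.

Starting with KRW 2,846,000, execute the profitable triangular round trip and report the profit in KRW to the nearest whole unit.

Profitable loop is KRW → USD → SGD → KRW:
KRW 2,846,000 × 0.00073643 = USD 2,095.88
USD 2,095.88 × 1.3061 = SGD 2,737.43
SGD 2,737.43 ÷ 0.00095384 = KRW 2,869,903
Profit = KRW 2,869,903 − KRW 2,846,000

Profit: KRW 23,903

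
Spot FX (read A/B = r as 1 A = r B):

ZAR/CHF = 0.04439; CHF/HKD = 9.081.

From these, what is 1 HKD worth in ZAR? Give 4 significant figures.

HKD/ZAR = 2.481

1 HKD ÷ 9.081 = 0.11012 CHF
0.11012 CHF ÷ 0.04439 = 2.48074 ZAR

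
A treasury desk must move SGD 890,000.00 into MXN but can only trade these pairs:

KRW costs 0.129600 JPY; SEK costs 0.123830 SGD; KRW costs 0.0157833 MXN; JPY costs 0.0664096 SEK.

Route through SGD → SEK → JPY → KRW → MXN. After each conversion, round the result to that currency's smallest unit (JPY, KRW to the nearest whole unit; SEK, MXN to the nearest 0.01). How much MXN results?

SGD 890,000.00 ÷ 0.123830 = SEK 7,187,272.87
SEK 7,187,272.87 ÷ 0.0664096 = JPY 108,226,414
JPY 108,226,414 ÷ 0.129600 = KRW 835,080,355
KRW 835,080,355 × 0.0157833 = MXN 13,180,323.77

MXN 13,180,323.77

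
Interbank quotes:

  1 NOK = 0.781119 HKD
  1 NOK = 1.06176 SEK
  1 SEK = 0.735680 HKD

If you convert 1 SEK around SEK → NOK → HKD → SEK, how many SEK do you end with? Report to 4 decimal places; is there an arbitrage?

Around SEK → NOK → HKD → SEK: 1 ÷ 1.06176 × 0.781119 ÷ 0.735680 = 1.000004
Product ≈ 1 (deviation 0.000%, within rounding noise).

1.0000 (no arbitrage)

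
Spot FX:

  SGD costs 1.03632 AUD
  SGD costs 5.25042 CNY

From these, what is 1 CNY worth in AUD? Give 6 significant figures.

CNY/AUD = 0.197378

1 CNY ÷ 5.25042 = 0.190461 SGD
0.190461 SGD × 1.03632 = 0.197378 AUD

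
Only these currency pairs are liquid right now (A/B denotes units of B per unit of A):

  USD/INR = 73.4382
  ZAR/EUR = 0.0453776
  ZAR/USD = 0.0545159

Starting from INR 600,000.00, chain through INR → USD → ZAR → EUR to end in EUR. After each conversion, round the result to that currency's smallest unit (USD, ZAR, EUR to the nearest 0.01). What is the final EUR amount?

EUR 6,800.60

INR 600,000.00 ÷ 73.4382 = USD 8,170.13
USD 8,170.13 ÷ 0.0545159 = ZAR 149,866.92
ZAR 149,866.92 × 0.0453776 = EUR 6,800.60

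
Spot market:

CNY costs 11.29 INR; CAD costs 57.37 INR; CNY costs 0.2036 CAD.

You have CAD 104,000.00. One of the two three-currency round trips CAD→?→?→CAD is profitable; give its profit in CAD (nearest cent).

Profitable loop is CAD → INR → CNY → CAD:
CAD 104,000.00 × 57.37 = INR 5,966,480.00
INR 5,966,480.00 ÷ 11.29 = CNY 528,474.76
CNY 528,474.76 × 0.2036 = CAD 107,597.46
Profit = CAD 107,597.46 − CAD 104,000.00

Profit: CAD 3,597.46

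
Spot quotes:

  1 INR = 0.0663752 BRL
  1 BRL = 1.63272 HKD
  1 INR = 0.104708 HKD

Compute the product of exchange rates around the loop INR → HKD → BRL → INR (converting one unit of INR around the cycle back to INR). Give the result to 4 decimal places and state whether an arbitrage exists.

0.9662 (arbitrage exists)

Around INR → HKD → BRL → INR: 1 × 0.104708 ÷ 1.63272 ÷ 0.0663752 = 0.966189
Product < 1; profitable direction is INR → BRL → HKD → INR.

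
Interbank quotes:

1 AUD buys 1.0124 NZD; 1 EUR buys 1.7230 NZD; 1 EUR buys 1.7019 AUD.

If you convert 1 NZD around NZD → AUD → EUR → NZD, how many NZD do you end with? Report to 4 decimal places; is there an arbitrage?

Around NZD → AUD → EUR → NZD: 1 ÷ 1.0124 ÷ 1.7019 × 1.7230 = 0.999998
Product ≈ 1 (deviation 0.000%, within rounding noise).

1.0000 (no arbitrage)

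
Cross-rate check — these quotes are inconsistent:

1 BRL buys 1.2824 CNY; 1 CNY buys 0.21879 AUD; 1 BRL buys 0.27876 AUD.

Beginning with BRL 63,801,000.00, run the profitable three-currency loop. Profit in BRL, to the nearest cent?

Profitable loop is BRL → CNY → AUD → BRL:
BRL 63,801,000.00 × 1.2824 = CNY 81,818,402.40
CNY 81,818,402.40 × 0.21879 = AUD 17,901,048.26
AUD 17,901,048.26 ÷ 0.27876 = BRL 64,216,703.48
Profit = BRL 64,216,703.48 − BRL 63,801,000.00

Profit: BRL 415,703.48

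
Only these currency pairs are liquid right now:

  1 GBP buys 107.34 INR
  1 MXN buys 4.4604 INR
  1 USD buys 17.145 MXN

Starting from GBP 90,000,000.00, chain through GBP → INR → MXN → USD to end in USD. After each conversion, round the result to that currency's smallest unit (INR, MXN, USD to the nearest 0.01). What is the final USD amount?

GBP 90,000,000.00 × 107.34 = INR 9,660,600,000.00
INR 9,660,600,000.00 ÷ 4.4604 = MXN 2,165,859,564.16
MXN 2,165,859,564.16 ÷ 17.145 = USD 126,326,017.16

USD 126,326,017.16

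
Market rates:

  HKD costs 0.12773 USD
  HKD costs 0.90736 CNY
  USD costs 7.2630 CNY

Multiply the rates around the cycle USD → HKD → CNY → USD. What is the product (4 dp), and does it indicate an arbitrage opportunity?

0.9781 (arbitrage exists)

Around USD → HKD → CNY → USD: 1 ÷ 0.12773 × 0.90736 ÷ 7.2630 = 0.978072
Product < 1; profitable direction is USD → CNY → HKD → USD.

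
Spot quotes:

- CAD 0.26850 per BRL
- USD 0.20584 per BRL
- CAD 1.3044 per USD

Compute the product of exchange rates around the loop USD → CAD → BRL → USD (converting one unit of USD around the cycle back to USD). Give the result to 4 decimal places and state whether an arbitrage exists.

1.0000 (no arbitrage)

Around USD → CAD → BRL → USD: 1 × 1.3044 ÷ 0.26850 × 0.20584 = 0.999991
Product ≈ 1 (deviation 0.001%, within rounding noise).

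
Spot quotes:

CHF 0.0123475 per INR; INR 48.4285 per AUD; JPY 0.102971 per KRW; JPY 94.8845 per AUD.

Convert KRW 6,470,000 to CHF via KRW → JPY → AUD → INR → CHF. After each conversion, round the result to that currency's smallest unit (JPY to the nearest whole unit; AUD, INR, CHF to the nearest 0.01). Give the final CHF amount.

CHF 4,198.59

KRW 6,470,000 × 0.102971 = JPY 666,222
JPY 666,222 ÷ 94.8845 = AUD 7,021.40
AUD 7,021.40 × 48.4285 = INR 340,035.87
INR 340,035.87 × 0.0123475 = CHF 4,198.59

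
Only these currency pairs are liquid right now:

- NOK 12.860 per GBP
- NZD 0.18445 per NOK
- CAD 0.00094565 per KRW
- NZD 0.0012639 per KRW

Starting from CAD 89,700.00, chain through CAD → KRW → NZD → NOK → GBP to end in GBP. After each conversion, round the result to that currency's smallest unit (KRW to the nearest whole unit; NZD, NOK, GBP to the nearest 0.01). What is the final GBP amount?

CAD 89,700.00 ÷ 0.00094565 = KRW 94,855,390
KRW 94,855,390 × 0.0012639 = NZD 119,887.73
NZD 119,887.73 ÷ 0.18445 = NOK 649,974.14
NOK 649,974.14 ÷ 12.860 = GBP 50,542.31

GBP 50,542.31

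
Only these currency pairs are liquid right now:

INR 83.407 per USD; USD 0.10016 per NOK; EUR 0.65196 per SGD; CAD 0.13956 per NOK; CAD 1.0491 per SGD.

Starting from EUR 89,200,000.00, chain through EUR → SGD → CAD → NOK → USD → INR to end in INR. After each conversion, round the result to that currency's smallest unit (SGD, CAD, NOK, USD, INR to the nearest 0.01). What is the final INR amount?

INR 8,592,047,041.21

EUR 89,200,000.00 ÷ 0.65196 = SGD 136,818,209.71
SGD 136,818,209.71 × 1.0491 = CAD 143,535,983.81
CAD 143,535,983.81 ÷ 0.13956 = NOK 1,028,489,422.54
NOK 1,028,489,422.54 × 0.10016 = USD 103,013,500.56
USD 103,013,500.56 × 83.407 = INR 8,592,047,041.21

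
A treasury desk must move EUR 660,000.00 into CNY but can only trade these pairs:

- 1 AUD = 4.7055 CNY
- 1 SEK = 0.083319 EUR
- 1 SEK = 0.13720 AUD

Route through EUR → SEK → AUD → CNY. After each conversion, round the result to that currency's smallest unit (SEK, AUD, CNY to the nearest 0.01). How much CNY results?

CNY 5,113,988.83

EUR 660,000.00 ÷ 0.083319 = SEK 7,921,362.47
SEK 7,921,362.47 × 0.13720 = AUD 1,086,810.93
AUD 1,086,810.93 × 4.7055 = CNY 5,113,988.83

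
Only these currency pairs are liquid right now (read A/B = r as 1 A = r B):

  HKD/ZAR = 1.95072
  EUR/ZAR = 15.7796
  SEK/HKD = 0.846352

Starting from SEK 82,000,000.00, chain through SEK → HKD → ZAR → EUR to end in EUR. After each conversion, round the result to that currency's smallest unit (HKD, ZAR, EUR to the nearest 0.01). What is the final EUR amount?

EUR 8,579,536.45

SEK 82,000,000.00 × 0.846352 = HKD 69,400,864.00
HKD 69,400,864.00 × 1.95072 = ZAR 135,381,653.42
ZAR 135,381,653.42 ÷ 15.7796 = EUR 8,579,536.45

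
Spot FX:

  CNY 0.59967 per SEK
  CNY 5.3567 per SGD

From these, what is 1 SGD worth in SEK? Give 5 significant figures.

SGD/SEK = 8.9327

1 SGD × 5.3567 = 5.3567 CNY
5.3567 CNY ÷ 0.59967 = 8.93275 SEK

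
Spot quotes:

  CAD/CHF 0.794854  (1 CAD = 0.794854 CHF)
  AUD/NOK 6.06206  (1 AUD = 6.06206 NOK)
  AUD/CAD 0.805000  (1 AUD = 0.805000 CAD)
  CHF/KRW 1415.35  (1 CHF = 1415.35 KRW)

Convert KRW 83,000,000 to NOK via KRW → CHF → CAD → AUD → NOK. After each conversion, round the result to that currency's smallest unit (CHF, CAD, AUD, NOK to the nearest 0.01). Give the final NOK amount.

KRW 83,000,000 ÷ 1415.35 = CHF 58,642.74
CHF 58,642.74 ÷ 0.794854 = CAD 73,778.00
CAD 73,778.00 ÷ 0.805000 = AUD 91,649.69
AUD 91,649.69 × 6.06206 = NOK 555,585.92

NOK 555,585.92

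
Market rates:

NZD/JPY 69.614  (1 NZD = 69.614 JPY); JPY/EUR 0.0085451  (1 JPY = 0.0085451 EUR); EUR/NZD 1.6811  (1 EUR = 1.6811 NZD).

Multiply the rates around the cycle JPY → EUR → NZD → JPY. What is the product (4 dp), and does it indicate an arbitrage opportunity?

1.0000 (no arbitrage)

Around JPY → EUR → NZD → JPY: 1 × 0.0085451 × 1.6811 × 69.614 = 1.000017
Product ≈ 1 (deviation 0.002%, within rounding noise).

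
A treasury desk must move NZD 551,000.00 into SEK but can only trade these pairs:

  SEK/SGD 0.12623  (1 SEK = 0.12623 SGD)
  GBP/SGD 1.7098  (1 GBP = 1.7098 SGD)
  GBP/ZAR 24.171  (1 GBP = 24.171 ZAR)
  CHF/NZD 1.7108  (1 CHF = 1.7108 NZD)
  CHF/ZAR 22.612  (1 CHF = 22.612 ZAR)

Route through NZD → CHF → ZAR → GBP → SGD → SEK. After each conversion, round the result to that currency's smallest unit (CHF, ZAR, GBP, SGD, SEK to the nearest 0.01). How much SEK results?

NZD 551,000.00 ÷ 1.7108 = CHF 322,071.55
CHF 322,071.55 × 22.612 = ZAR 7,282,681.89
ZAR 7,282,681.89 ÷ 24.171 = GBP 301,298.33
GBP 301,298.33 × 1.7098 = SGD 515,159.88
SGD 515,159.88 ÷ 0.12623 = SEK 4,081,120.81

SEK 4,081,120.81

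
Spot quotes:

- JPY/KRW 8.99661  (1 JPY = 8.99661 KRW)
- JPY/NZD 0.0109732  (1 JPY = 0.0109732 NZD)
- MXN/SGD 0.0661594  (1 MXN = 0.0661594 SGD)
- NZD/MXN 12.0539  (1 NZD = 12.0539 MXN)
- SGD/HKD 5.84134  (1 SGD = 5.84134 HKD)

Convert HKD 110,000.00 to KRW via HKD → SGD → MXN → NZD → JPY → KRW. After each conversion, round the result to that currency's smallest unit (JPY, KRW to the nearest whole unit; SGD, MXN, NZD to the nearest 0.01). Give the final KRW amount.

KRW 19,360,057

HKD 110,000.00 ÷ 5.84134 = SGD 18,831.30
SGD 18,831.30 ÷ 0.0661594 = MXN 284,635.29
MXN 284,635.29 ÷ 12.0539 = NZD 23,613.54
NZD 23,613.54 ÷ 0.0109732 = JPY 2,151,928
JPY 2,151,928 × 8.99661 = KRW 19,360,057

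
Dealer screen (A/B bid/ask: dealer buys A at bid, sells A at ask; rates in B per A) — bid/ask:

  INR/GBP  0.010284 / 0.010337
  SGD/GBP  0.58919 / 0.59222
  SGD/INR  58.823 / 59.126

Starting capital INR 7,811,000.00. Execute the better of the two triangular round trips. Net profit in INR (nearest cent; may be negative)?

Net profit: INR 167,712.31

Best loop INR → GBP → SGD → INR:
INR 7,811,000.00 × 0.010284 (sell INR at bid) = GBP 80,328.32
GBP 80,328.32 ÷ 0.59222 (buy SGD at ask) = SGD 135,639.33
SGD 135,639.33 × 58.823 (sell SGD at bid) = INR 7,978,712.31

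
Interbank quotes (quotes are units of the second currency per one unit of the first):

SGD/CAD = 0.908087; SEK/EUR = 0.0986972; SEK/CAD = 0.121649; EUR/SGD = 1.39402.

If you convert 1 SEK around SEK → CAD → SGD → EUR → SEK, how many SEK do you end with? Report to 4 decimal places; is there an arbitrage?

0.9737 (arbitrage exists)

Around SEK → CAD → SGD → EUR → SEK: 1 × 0.121649 ÷ 0.908087 ÷ 1.39402 ÷ 0.0986972 = 0.973660
Product < 1; profitable direction is SEK → EUR → SGD → CAD → SEK.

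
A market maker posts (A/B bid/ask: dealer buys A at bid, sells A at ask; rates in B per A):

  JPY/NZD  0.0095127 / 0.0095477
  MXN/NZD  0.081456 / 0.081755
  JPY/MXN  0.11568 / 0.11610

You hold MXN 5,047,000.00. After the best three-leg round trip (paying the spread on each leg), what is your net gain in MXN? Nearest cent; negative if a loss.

Net profit: MXN 11,136.71

Best loop MXN → JPY → NZD → MXN:
MXN 5,047,000.00 ÷ 0.11610 (buy JPY at ask) = JPY 43,471,146
JPY 43,471,146 × 0.0095127 (sell JPY at bid) = NZD 413,527.97
NZD 413,527.97 ÷ 0.081755 (buy MXN at ask) = MXN 5,058,136.71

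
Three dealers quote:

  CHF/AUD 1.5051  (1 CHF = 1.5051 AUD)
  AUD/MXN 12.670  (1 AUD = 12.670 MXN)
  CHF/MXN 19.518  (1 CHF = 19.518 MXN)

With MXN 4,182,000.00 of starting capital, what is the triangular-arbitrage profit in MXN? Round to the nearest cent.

Profitable loop is MXN → AUD → CHF → MXN:
MXN 4,182,000.00 ÷ 12.670 = AUD 330,071.03
AUD 330,071.03 ÷ 1.5051 = CHF 219,301.73
CHF 219,301.73 × 19.518 = MXN 4,280,331.17
Profit = MXN 4,280,331.17 − MXN 4,182,000.00

Profit: MXN 98,331.17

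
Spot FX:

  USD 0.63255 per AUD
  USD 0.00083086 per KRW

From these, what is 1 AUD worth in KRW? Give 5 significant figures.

1 AUD × 0.63255 = 0.63255 USD
0.63255 USD ÷ 0.00083086 = 761.32 KRW

AUD/KRW = 761.32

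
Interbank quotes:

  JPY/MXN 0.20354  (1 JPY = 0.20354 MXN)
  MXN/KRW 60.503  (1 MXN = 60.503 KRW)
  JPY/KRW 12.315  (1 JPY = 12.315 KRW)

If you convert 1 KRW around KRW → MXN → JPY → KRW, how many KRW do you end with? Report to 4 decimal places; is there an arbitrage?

Around KRW → MXN → JPY → KRW: 1 ÷ 60.503 ÷ 0.20354 × 12.315 = 1.000018
Product ≈ 1 (deviation 0.002%, within rounding noise).

1.0000 (no arbitrage)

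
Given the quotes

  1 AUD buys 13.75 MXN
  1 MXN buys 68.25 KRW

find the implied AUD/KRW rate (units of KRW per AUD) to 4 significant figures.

AUD/KRW = 938.4

1 AUD × 13.75 = 13.75 MXN
13.75 MXN × 68.25 = 938.438 KRW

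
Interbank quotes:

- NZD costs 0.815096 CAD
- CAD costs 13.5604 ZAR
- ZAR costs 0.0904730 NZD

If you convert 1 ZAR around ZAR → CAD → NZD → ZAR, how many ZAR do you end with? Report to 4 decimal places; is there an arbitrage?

Around ZAR → CAD → NZD → ZAR: 1 ÷ 13.5604 ÷ 0.815096 ÷ 0.0904730 = 0.999999
Product ≈ 1 (deviation 0.000%, within rounding noise).

1.0000 (no arbitrage)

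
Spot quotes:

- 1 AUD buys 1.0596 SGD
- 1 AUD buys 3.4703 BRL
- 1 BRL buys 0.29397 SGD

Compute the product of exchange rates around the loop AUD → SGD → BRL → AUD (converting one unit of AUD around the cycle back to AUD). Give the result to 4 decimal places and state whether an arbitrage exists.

Around AUD → SGD → BRL → AUD: 1 × 1.0596 ÷ 0.29397 ÷ 3.4703 = 1.038656
Product > 1; profitable direction is AUD → SGD → BRL → AUD.

1.0387 (arbitrage exists)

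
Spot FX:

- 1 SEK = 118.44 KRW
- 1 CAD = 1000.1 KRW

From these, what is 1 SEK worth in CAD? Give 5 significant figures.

1 SEK × 118.44 = 118.44 KRW
118.44 KRW ÷ 1000.1 = 0.118428 CAD

SEK/CAD = 0.11843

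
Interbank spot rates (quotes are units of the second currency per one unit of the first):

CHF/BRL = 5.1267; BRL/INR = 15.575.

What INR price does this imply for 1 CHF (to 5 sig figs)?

1 CHF × 5.1267 = 5.1267 BRL
5.1267 BRL × 15.575 = 79.8484 INR

CHF/INR = 79.848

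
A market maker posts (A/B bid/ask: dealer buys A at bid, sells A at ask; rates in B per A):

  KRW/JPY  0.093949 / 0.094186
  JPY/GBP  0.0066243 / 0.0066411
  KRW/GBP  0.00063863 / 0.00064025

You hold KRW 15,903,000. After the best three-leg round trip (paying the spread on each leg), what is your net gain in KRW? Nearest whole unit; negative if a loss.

Net profit: KRW 333,858

Best loop KRW → GBP → JPY → KRW:
KRW 15,903,000 × 0.00063863 (sell KRW at bid) = GBP 10,156.13
GBP 10,156.13 ÷ 0.0066411 (buy JPY at ask) = JPY 1,529,285
JPY 1,529,285 ÷ 0.094186 (buy KRW at ask) = KRW 16,236,858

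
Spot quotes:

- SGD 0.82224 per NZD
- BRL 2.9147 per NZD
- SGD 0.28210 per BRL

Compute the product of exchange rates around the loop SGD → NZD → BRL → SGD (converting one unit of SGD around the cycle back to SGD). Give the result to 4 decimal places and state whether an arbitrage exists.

1.0000 (no arbitrage)

Around SGD → NZD → BRL → SGD: 1 ÷ 0.82224 × 2.9147 × 0.28210 = 0.999996
Product ≈ 1 (deviation 0.000%, within rounding noise).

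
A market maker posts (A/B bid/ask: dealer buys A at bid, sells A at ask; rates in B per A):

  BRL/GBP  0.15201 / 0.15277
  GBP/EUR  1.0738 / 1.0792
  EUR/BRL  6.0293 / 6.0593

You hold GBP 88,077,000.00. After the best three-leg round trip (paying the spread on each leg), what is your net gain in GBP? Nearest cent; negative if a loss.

Best loop GBP → BRL → EUR → GBP:
GBP 88,077,000.00 ÷ 0.15277 (buy BRL at ask) = BRL 576,533,350.79
BRL 576,533,350.79 ÷ 6.0593 (buy EUR at ask) = EUR 95,148,507.38
EUR 95,148,507.38 ÷ 1.0792 (buy GBP at ask) = GBP 88,165,777.78

Net profit: GBP 88,777.78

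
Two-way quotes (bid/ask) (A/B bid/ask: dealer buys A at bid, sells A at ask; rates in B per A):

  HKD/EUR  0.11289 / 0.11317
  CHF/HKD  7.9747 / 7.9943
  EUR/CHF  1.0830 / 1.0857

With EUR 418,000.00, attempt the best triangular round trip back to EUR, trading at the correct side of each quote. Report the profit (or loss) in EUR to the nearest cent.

Best loop EUR → HKD → CHF → EUR:
EUR 418,000.00 ÷ 0.11317 (buy HKD at ask) = HKD 3,693,558.36
HKD 3,693,558.36 ÷ 7.9943 (buy CHF at ask) = CHF 462,023.99
CHF 462,023.99 ÷ 1.0857 (buy EUR at ask) = EUR 425,554.01

Net profit: EUR 7,554.01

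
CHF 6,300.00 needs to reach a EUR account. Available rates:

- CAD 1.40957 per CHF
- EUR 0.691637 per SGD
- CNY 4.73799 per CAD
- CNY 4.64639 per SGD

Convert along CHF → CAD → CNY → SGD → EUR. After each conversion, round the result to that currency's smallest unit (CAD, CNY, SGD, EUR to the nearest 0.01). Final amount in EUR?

CHF 6,300.00 × 1.40957 = CAD 8,880.29
CAD 8,880.29 × 4.73799 = CNY 42,074.73
CNY 42,074.73 ÷ 4.64639 = SGD 9,055.36
SGD 9,055.36 × 0.691637 = EUR 6,263.02

EUR 6,263.02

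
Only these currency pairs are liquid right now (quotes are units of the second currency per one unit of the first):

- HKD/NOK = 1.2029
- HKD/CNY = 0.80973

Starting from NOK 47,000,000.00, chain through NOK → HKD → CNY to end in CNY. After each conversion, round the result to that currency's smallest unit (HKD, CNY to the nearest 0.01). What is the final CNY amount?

NOK 47,000,000.00 ÷ 1.2029 = HKD 39,072,242.08
HKD 39,072,242.08 × 0.80973 = CNY 31,637,966.58

CNY 31,637,966.58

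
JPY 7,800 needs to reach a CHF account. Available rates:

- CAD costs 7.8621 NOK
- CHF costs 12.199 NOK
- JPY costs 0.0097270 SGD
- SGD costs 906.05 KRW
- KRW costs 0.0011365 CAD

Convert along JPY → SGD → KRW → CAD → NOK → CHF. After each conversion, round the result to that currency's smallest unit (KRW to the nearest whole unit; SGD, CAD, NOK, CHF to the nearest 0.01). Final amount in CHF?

CHF 50.35

JPY 7,800 × 0.0097270 = SGD 75.87
SGD 75.87 × 906.05 = KRW 68,742
KRW 68,742 × 0.0011365 = CAD 78.13
CAD 78.13 × 7.8621 = NOK 614.27
NOK 614.27 ÷ 12.199 = CHF 50.35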